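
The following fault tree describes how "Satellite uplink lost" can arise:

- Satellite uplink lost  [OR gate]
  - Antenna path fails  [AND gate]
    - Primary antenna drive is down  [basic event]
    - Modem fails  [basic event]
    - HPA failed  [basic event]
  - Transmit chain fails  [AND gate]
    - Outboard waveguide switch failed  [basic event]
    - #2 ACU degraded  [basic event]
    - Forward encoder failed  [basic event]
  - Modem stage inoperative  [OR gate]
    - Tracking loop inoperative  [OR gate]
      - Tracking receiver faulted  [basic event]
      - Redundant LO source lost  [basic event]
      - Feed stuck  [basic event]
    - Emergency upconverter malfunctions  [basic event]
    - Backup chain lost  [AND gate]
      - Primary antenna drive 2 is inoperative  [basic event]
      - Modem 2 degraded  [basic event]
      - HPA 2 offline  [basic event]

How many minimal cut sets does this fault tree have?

7

Antenna path fails [AND]: one cut set from each child combined → 1 × 1 × 1 = 1 cut set(s).
Transmit chain fails [AND]: one cut set from each child combined → 1 × 1 × 1 = 1 cut set(s).
Tracking loop inoperative [OR]: union of children's cut sets → 3 cut set(s).
Backup chain lost [AND]: one cut set from each child combined → 1 × 1 × 1 = 1 cut set(s).
Modem stage inoperative [OR]: union of children's cut sets → 5 cut set(s).
Satellite uplink lost [OR]: union of children's cut sets → 7 cut set(s).
Minimal cut sets: {HPA failed, Modem fails, Primary antenna drive is down}; {#2 ACU degraded, Forward encoder failed, Outboard waveguide switch failed}; {Tracking receiver faulted}; {Redundant LO source lost}; {Feed stuck}; {Emergency upconverter malfunctions}; {HPA 2 offline, Modem 2 degraded, Primary antenna drive 2 is inoperative}.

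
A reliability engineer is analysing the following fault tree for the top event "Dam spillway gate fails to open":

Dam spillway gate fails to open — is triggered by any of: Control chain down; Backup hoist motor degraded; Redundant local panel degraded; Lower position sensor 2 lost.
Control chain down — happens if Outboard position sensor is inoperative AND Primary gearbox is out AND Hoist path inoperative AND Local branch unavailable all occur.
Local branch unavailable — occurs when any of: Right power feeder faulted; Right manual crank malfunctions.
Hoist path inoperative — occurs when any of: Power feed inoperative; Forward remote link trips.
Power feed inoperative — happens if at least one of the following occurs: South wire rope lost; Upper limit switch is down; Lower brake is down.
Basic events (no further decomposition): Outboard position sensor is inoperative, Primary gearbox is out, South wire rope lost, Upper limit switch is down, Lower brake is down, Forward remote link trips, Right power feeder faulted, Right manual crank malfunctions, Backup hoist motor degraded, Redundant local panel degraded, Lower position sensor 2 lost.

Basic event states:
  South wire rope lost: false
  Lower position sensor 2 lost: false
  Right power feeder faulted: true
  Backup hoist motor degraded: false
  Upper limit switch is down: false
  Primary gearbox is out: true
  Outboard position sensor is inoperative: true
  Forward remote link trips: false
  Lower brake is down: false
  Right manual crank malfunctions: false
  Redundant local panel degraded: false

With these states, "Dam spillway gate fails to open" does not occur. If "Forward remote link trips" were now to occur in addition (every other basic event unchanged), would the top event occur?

Counterfactual: set "Forward remote link trips" to occurred.
Power feed inoperative [OR]: South wire rope lost=not, Upper limit switch is down=not, Lower brake is down=not → no input occurs → does not occur.
Hoist path inoperative [OR]: Power feed inoperative=not, Forward remote link trips=occurs → at least one input occurs → occurs.
Local branch unavailable [OR]: Right power feeder faulted=occurs, Right manual crank malfunctions=not → at least one input occurs → occurs.
Control chain down [AND]: Outboard position sensor is inoperative=occurs, Primary gearbox is out=occurs, Hoist path inoperative=occurs, Local branch unavailable=occurs → all inputs occur → occurs.
Dam spillway gate fails to open [OR]: Control chain down=occurs, Backup hoist motor degraded=not, Redundant local panel degraded=not, Lower position sensor 2 lost=not → at least one input occurs → occurs.

Yes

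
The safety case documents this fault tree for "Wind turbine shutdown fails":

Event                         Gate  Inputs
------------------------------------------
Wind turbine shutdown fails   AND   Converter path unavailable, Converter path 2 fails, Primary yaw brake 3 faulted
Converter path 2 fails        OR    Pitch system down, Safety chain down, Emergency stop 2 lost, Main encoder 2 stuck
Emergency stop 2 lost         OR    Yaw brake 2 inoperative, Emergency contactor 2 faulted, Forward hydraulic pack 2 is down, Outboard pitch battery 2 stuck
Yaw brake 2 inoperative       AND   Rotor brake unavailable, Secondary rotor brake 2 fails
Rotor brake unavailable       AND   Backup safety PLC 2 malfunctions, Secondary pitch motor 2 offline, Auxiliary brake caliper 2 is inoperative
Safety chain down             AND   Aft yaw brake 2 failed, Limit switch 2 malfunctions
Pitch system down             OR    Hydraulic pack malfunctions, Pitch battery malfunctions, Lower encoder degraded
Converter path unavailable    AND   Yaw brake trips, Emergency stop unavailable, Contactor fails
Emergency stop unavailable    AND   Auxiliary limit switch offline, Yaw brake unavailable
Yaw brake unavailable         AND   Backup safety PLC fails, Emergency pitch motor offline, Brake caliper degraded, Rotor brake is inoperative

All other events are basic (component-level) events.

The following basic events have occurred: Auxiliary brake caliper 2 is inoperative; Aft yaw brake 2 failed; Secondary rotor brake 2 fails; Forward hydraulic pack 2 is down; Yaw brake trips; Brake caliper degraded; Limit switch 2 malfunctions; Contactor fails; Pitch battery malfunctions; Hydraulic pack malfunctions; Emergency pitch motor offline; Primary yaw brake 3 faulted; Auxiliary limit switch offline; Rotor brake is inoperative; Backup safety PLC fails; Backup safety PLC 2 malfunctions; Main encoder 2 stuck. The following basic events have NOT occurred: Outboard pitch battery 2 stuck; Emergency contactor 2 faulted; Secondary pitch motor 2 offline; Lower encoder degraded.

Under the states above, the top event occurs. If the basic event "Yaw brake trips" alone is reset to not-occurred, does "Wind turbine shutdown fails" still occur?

Counterfactual: set "Yaw brake trips" to not occurred.
Yaw brake unavailable [AND]: Backup safety PLC fails=occurs, Emergency pitch motor offline=occurs, Brake caliper degraded=occurs, Rotor brake is inoperative=occurs → all inputs occur → occurs.
Emergency stop unavailable [AND]: Auxiliary limit switch offline=occurs, Yaw brake unavailable=occurs → all inputs occur → occurs.
Converter path unavailable [AND]: Yaw brake trips=not, Emergency stop unavailable=occurs, Contactor fails=occurs → not all inputs occur → does not occur.
Pitch system down [OR]: Hydraulic pack malfunctions=occurs, Pitch battery malfunctions=occurs, Lower encoder degraded=not → at least one input occurs → occurs.
Safety chain down [AND]: Aft yaw brake 2 failed=occurs, Limit switch 2 malfunctions=occurs → all inputs occur → occurs.
Rotor brake unavailable [AND]: Backup safety PLC 2 malfunctions=occurs, Secondary pitch motor 2 offline=not, Auxiliary brake caliper 2 is inoperative=occurs → not all inputs occur → does not occur.
Yaw brake 2 inoperative [AND]: Rotor brake unavailable=not, Secondary rotor brake 2 fails=occurs → not all inputs occur → does not occur.
Emergency stop 2 lost [OR]: Yaw brake 2 inoperative=not, Emergency contactor 2 faulted=not, Forward hydraulic pack 2 is down=occurs, Outboard pitch battery 2 stuck=not → at least one input occurs → occurs.
Converter path 2 fails [OR]: Pitch system down=occurs, Safety chain down=occurs, Emergency stop 2 lost=occurs, Main encoder 2 stuck=occurs → at least one input occurs → occurs.
Wind turbine shutdown fails [AND]: Converter path unavailable=not, Converter path 2 fails=occurs, Primary yaw brake 3 faulted=occurs → not all inputs occur → does not occur.

No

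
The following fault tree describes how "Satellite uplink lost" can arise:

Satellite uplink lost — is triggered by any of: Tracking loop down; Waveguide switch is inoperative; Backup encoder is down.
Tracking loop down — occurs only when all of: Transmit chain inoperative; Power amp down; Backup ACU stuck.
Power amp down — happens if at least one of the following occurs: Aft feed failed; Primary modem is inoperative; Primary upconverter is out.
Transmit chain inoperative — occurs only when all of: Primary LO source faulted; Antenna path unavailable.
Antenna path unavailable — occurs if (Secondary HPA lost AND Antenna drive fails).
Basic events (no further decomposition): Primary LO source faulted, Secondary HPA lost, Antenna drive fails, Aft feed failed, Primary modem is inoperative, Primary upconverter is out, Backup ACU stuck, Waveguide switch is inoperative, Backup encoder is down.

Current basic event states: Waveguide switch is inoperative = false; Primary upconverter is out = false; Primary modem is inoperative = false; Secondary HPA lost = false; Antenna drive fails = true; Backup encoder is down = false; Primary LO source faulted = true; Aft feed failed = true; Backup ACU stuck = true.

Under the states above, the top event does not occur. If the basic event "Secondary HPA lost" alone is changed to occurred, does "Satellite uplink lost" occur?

Yes

Counterfactual: set "Secondary HPA lost" to occurred.
Antenna path unavailable [AND]: Secondary HPA lost=occurs, Antenna drive fails=occurs → all inputs occur → occurs.
Transmit chain inoperative [AND]: Primary LO source faulted=occurs, Antenna path unavailable=occurs → all inputs occur → occurs.
Power amp down [OR]: Aft feed failed=occurs, Primary modem is inoperative=not, Primary upconverter is out=not → at least one input occurs → occurs.
Tracking loop down [AND]: Transmit chain inoperative=occurs, Power amp down=occurs, Backup ACU stuck=occurs → all inputs occur → occurs.
Satellite uplink lost [OR]: Tracking loop down=occurs, Waveguide switch is inoperative=not, Backup encoder is down=not → at least one input occurs → occurs.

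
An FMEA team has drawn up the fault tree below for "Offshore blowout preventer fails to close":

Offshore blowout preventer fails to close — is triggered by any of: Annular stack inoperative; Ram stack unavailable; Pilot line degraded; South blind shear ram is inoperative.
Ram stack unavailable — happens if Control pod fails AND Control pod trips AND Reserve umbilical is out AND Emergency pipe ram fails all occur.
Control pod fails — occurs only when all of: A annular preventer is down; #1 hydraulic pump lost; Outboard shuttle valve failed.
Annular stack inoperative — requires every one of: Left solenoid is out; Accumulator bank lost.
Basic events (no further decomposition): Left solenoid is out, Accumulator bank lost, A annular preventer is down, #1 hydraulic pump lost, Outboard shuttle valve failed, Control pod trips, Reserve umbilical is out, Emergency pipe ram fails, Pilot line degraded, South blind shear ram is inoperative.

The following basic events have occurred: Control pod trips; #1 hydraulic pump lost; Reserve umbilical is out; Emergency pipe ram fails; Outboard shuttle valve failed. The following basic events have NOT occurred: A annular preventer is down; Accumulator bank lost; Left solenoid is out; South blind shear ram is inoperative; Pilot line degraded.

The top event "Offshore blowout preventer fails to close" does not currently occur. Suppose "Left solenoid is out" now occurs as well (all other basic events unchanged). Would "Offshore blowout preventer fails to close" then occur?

No

Counterfactual: set "Left solenoid is out" to occurred.
Annular stack inoperative [AND]: Left solenoid is out=occurs, Accumulator bank lost=not → not all inputs occur → does not occur.
Control pod fails [AND]: A annular preventer is down=not, #1 hydraulic pump lost=occurs, Outboard shuttle valve failed=occurs → not all inputs occur → does not occur.
Ram stack unavailable [AND]: Control pod fails=not, Control pod trips=occurs, Reserve umbilical is out=occurs, Emergency pipe ram fails=occurs → not all inputs occur → does not occur.
Offshore blowout preventer fails to close [OR]: Annular stack inoperative=not, Ram stack unavailable=not, Pilot line degraded=not, South blind shear ram is inoperative=not → no input occurs → does not occur.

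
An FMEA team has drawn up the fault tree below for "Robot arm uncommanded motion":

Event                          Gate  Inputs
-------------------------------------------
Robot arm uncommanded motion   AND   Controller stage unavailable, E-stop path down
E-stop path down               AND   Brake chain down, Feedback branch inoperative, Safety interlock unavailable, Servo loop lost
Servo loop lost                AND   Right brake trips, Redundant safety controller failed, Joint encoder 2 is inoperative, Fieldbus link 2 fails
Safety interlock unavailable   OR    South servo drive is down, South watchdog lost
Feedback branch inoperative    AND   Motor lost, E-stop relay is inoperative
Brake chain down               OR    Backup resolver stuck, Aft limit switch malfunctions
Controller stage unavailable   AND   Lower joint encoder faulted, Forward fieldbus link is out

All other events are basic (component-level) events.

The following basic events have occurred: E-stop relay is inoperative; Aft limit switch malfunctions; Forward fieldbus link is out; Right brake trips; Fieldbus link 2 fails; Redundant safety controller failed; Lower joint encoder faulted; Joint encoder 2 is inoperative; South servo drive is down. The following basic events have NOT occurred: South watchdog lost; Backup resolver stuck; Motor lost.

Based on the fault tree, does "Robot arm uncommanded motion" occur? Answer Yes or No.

No

Controller stage unavailable [AND]: Lower joint encoder faulted=occurs, Forward fieldbus link is out=occurs → all inputs occur → occurs.
Brake chain down [OR]: Backup resolver stuck=not, Aft limit switch malfunctions=occurs → at least one input occurs → occurs.
Feedback branch inoperative [AND]: Motor lost=not, E-stop relay is inoperative=occurs → not all inputs occur → does not occur.
Safety interlock unavailable [OR]: South servo drive is down=occurs, South watchdog lost=not → at least one input occurs → occurs.
Servo loop lost [AND]: Right brake trips=occurs, Redundant safety controller failed=occurs, Joint encoder 2 is inoperative=occurs, Fieldbus link 2 fails=occurs → all inputs occur → occurs.
E-stop path down [AND]: Brake chain down=occurs, Feedback branch inoperative=not, Safety interlock unavailable=occurs, Servo loop lost=occurs → not all inputs occur → does not occur.
Robot arm uncommanded motion [AND]: Controller stage unavailable=occurs, E-stop path down=not → not all inputs occur → does not occur.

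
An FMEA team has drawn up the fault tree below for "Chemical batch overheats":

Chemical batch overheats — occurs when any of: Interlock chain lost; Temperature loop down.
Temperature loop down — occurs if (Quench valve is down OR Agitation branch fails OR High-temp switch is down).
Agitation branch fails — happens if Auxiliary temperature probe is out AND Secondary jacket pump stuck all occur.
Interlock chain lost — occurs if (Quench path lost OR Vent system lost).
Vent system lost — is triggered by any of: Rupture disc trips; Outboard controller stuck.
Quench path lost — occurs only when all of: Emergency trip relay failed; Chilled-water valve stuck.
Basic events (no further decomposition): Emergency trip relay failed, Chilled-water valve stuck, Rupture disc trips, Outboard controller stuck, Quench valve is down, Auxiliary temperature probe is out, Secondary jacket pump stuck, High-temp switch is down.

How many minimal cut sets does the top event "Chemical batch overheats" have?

6

Quench path lost [AND]: one cut set from each child combined → 1 × 1 = 1 cut set(s).
Vent system lost [OR]: union of children's cut sets → 2 cut set(s).
Interlock chain lost [OR]: union of children's cut sets → 3 cut set(s).
Agitation branch fails [AND]: one cut set from each child combined → 1 × 1 = 1 cut set(s).
Temperature loop down [OR]: union of children's cut sets → 3 cut set(s).
Chemical batch overheats [OR]: union of children's cut sets → 6 cut set(s).
Minimal cut sets: {Chilled-water valve stuck, Emergency trip relay failed}; {Rupture disc trips}; {Outboard controller stuck}; {Quench valve is down}; {Auxiliary temperature probe is out, Secondary jacket pump stuck}; {High-temp switch is down}.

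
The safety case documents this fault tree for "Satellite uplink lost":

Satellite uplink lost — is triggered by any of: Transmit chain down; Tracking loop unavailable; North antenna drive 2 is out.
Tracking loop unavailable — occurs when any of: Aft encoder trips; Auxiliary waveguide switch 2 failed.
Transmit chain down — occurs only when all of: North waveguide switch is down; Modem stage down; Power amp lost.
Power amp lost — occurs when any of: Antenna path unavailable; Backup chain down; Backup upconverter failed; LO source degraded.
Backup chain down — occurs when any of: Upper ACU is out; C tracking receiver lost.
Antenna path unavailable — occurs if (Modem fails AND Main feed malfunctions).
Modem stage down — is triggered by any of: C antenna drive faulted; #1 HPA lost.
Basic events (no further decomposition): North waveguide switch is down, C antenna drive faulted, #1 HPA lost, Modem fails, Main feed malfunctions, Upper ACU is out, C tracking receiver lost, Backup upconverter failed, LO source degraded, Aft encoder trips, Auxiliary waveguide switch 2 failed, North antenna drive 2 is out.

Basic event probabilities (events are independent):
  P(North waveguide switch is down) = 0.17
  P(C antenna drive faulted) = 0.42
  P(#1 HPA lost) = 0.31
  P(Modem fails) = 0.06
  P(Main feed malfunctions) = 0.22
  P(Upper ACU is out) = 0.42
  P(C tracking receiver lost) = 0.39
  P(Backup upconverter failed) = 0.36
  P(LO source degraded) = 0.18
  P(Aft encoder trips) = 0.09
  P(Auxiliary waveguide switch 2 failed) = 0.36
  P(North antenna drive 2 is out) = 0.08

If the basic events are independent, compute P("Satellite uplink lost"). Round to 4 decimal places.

P(Modem stage down) [OR] = 1 − (1−0.42) × (1−0.31) = 0.599800
P(Antenna path unavailable) [AND] = 0.06 × 0.22 = 0.013200
P(Backup chain down) [OR] = 1 − (1−0.42) × (1−0.39) = 0.646200
P(Power amp lost) [OR] = 1 − (1−0.013200) × (1−0.646200) × (1−0.36) × (1−0.18) = 0.816777
P(Transmit chain down) [AND] = 0.17 × 0.599800 × 0.816777 = 0.083283
P(Tracking loop unavailable) [OR] = 1 − (1−0.09) × (1−0.36) = 0.417600
P(Satellite uplink lost) [OR] = 1 − (1−0.083283) × (1−0.417600) × (1−0.08) = 0.508816
Rounded to 4 decimal places: P(Satellite uplink lost) ≈ 0.5088.

0.5088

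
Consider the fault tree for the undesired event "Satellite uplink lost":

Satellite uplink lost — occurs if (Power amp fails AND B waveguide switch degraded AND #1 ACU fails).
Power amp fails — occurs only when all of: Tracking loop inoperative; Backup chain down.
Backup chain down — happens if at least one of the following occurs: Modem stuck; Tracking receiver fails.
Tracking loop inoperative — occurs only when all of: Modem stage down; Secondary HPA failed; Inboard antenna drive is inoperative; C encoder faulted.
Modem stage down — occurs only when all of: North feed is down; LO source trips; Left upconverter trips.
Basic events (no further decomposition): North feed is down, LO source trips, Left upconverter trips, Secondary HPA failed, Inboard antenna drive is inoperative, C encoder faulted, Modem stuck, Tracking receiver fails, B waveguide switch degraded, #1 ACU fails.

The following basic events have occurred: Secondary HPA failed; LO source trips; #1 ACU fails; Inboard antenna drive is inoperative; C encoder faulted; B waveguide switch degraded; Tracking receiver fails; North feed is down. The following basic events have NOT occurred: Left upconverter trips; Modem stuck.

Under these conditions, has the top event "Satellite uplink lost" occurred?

Modem stage down [AND]: North feed is down=occurs, LO source trips=occurs, Left upconverter trips=not → not all inputs occur → does not occur.
Tracking loop inoperative [AND]: Modem stage down=not, Secondary HPA failed=occurs, Inboard antenna drive is inoperative=occurs, C encoder faulted=occurs → not all inputs occur → does not occur.
Backup chain down [OR]: Modem stuck=not, Tracking receiver fails=occurs → at least one input occurs → occurs.
Power amp fails [AND]: Tracking loop inoperative=not, Backup chain down=occurs → not all inputs occur → does not occur.
Satellite uplink lost [AND]: Power amp fails=not, B waveguide switch degraded=occurs, #1 ACU fails=occurs → not all inputs occur → does not occur.

No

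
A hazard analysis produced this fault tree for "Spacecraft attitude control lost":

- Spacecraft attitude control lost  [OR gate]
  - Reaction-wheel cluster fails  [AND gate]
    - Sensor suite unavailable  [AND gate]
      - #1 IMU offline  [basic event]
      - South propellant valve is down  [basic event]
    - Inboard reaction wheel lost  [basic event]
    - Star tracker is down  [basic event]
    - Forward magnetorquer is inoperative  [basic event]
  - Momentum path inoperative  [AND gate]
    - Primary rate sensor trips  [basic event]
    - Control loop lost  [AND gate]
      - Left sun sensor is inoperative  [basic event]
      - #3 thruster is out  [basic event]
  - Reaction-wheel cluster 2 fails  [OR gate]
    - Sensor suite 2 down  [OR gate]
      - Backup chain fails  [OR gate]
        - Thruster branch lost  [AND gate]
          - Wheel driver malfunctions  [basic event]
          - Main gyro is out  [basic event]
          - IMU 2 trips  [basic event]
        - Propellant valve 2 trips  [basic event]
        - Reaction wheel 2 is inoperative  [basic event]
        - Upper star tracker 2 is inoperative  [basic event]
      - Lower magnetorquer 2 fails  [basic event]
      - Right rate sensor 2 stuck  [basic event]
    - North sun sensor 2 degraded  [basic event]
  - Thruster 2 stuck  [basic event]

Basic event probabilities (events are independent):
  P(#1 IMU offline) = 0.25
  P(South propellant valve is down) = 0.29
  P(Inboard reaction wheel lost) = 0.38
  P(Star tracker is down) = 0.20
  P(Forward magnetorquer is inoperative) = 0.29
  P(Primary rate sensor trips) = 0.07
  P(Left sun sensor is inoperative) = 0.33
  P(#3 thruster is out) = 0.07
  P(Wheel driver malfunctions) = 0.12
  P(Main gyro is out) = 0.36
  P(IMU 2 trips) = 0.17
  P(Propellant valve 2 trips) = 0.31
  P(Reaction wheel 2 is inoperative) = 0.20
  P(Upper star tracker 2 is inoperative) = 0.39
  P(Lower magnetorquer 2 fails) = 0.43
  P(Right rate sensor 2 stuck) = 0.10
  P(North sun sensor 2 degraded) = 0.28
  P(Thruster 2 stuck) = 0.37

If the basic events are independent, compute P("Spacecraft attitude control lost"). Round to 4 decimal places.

P(Sensor suite unavailable) [AND] = 0.25 × 0.29 = 0.072500
P(Reaction-wheel cluster fails) [AND] = 0.072500 × 0.38 × 0.20 × 0.29 = 0.001598
P(Control loop lost) [AND] = 0.33 × 0.07 = 0.023100
P(Momentum path inoperative) [AND] = 0.07 × 0.023100 = 0.001617
P(Thruster branch lost) [AND] = 0.12 × 0.36 × 0.17 = 0.007344
P(Backup chain fails) [OR] = 1 − (1−0.007344) × (1−0.31) × (1−0.20) × (1−0.39) = 0.665753
P(Sensor suite 2 down) [OR] = 1 − (1−0.665753) × (1−0.43) × (1−0.10) = 0.828531
P(Reaction-wheel cluster 2 fails) [OR] = 1 − (1−0.828531) × (1−0.28) = 0.876542
P(Spacecraft attitude control lost) [OR] = 1 − (1−0.001598) × (1−0.001617) × (1−0.876542) × (1−0.37) = 0.922471
Rounded to 4 decimal places: P(Spacecraft attitude control lost) ≈ 0.9225.

0.9225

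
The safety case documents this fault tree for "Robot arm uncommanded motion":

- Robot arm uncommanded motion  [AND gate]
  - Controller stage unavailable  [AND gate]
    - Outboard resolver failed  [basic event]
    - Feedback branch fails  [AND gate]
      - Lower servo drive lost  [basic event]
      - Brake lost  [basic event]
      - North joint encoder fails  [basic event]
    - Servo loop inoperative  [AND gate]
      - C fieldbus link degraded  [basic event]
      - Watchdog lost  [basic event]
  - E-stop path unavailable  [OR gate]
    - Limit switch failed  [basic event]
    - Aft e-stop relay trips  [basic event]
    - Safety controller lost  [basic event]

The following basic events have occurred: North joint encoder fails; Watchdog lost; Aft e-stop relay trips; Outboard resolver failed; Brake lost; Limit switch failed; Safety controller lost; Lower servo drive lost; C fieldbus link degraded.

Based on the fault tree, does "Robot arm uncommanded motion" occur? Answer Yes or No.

Feedback branch fails [AND]: Lower servo drive lost=occurs, Brake lost=occurs, North joint encoder fails=occurs → all inputs occur → occurs.
Servo loop inoperative [AND]: C fieldbus link degraded=occurs, Watchdog lost=occurs → all inputs occur → occurs.
Controller stage unavailable [AND]: Outboard resolver failed=occurs, Feedback branch fails=occurs, Servo loop inoperative=occurs → all inputs occur → occurs.
E-stop path unavailable [OR]: Limit switch failed=occurs, Aft e-stop relay trips=occurs, Safety controller lost=occurs → at least one input occurs → occurs.
Robot arm uncommanded motion [AND]: Controller stage unavailable=occurs, E-stop path unavailable=occurs → all inputs occur → occurs.

Yes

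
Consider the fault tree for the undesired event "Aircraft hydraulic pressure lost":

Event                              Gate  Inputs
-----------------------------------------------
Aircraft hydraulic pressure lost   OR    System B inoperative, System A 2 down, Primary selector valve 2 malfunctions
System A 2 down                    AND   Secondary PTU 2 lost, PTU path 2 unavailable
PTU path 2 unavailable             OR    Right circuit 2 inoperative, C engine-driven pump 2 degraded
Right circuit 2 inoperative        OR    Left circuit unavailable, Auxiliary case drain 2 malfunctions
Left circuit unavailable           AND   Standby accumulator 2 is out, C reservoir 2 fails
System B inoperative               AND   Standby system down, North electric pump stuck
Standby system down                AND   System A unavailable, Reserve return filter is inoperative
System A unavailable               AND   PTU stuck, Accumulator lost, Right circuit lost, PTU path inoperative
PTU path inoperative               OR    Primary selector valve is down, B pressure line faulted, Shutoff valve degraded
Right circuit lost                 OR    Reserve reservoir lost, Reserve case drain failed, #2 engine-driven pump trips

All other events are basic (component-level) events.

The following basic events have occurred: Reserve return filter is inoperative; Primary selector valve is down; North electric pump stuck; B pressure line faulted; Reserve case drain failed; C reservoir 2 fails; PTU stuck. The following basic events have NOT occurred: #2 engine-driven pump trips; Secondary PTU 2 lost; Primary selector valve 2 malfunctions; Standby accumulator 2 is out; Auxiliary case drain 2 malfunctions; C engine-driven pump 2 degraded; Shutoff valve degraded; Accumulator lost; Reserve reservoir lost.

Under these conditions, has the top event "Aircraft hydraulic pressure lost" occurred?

Right circuit lost [OR]: Reserve reservoir lost=not, Reserve case drain failed=occurs, #2 engine-driven pump trips=not → at least one input occurs → occurs.
PTU path inoperative [OR]: Primary selector valve is down=occurs, B pressure line faulted=occurs, Shutoff valve degraded=not → at least one input occurs → occurs.
System A unavailable [AND]: PTU stuck=occurs, Accumulator lost=not, Right circuit lost=occurs, PTU path inoperative=occurs → not all inputs occur → does not occur.
Standby system down [AND]: System A unavailable=not, Reserve return filter is inoperative=occurs → not all inputs occur → does not occur.
System B inoperative [AND]: Standby system down=not, North electric pump stuck=occurs → not all inputs occur → does not occur.
Left circuit unavailable [AND]: Standby accumulator 2 is out=not, C reservoir 2 fails=occurs → not all inputs occur → does not occur.
Right circuit 2 inoperative [OR]: Left circuit unavailable=not, Auxiliary case drain 2 malfunctions=not → no input occurs → does not occur.
PTU path 2 unavailable [OR]: Right circuit 2 inoperative=not, C engine-driven pump 2 degraded=not → no input occurs → does not occur.
System A 2 down [AND]: Secondary PTU 2 lost=not, PTU path 2 unavailable=not → not all inputs occur → does not occur.
Aircraft hydraulic pressure lost [OR]: System B inoperative=not, System A 2 down=not, Primary selector valve 2 malfunctions=not → no input occurs → does not occur.

No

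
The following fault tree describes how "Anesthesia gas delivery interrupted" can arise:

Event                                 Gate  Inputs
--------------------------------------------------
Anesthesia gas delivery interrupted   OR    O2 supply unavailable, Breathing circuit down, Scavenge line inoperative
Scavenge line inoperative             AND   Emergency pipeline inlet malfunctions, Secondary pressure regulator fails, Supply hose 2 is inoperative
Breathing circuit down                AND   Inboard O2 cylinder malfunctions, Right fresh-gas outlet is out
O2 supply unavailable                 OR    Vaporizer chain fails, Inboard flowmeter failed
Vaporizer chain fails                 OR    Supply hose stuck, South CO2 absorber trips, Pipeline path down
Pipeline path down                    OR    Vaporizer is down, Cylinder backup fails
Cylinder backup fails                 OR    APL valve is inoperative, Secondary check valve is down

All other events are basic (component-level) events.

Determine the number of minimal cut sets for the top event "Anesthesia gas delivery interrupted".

8

Cylinder backup fails [OR]: union of children's cut sets → 2 cut set(s).
Pipeline path down [OR]: union of children's cut sets → 3 cut set(s).
Vaporizer chain fails [OR]: union of children's cut sets → 5 cut set(s).
O2 supply unavailable [OR]: union of children's cut sets → 6 cut set(s).
Breathing circuit down [AND]: one cut set from each child combined → 1 × 1 = 1 cut set(s).
Scavenge line inoperative [AND]: one cut set from each child combined → 1 × 1 × 1 = 1 cut set(s).
Anesthesia gas delivery interrupted [OR]: union of children's cut sets → 8 cut set(s).
Minimal cut sets: {Supply hose stuck}; {South CO2 absorber trips}; {Vaporizer is down}; {APL valve is inoperative}; {Secondary check valve is down}; {Inboard flowmeter failed}; {Inboard O2 cylinder malfunctions, Right fresh-gas outlet is out}; {Emergency pipeline inlet malfunctions, Secondary pressure regulator fails, Supply hose 2 is inoperative}.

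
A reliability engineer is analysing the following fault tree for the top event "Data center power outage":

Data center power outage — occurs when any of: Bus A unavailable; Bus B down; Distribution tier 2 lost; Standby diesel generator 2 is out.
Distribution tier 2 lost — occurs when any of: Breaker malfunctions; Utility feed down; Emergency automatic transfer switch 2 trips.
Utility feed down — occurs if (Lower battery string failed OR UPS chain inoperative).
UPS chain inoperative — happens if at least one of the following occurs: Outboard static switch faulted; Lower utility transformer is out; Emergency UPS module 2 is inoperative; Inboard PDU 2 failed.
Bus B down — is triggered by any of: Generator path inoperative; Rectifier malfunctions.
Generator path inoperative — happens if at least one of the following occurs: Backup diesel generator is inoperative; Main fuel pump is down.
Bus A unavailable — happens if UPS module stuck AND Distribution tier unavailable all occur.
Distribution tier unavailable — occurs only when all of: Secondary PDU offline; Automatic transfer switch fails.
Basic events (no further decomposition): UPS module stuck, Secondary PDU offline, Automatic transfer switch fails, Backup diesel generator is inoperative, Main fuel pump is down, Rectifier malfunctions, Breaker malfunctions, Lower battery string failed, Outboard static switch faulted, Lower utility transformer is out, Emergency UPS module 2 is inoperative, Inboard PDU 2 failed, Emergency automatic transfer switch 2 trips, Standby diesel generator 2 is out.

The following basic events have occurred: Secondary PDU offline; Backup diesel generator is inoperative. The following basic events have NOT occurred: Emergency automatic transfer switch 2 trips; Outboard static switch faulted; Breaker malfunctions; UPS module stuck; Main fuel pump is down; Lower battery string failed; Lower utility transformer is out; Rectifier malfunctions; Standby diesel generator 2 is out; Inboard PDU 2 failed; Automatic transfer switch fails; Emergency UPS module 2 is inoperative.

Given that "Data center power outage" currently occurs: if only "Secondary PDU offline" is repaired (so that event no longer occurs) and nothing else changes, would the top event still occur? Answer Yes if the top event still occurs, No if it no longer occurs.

Counterfactual: set "Secondary PDU offline" to not occurred.
Distribution tier unavailable [AND]: Secondary PDU offline=not, Automatic transfer switch fails=not → not all inputs occur → does not occur.
Bus A unavailable [AND]: UPS module stuck=not, Distribution tier unavailable=not → not all inputs occur → does not occur.
Generator path inoperative [OR]: Backup diesel generator is inoperative=occurs, Main fuel pump is down=not → at least one input occurs → occurs.
Bus B down [OR]: Generator path inoperative=occurs, Rectifier malfunctions=not → at least one input occurs → occurs.
UPS chain inoperative [OR]: Outboard static switch faulted=not, Lower utility transformer is out=not, Emergency UPS module 2 is inoperative=not, Inboard PDU 2 failed=not → no input occurs → does not occur.
Utility feed down [OR]: Lower battery string failed=not, UPS chain inoperative=not → no input occurs → does not occur.
Distribution tier 2 lost [OR]: Breaker malfunctions=not, Utility feed down=not, Emergency automatic transfer switch 2 trips=not → no input occurs → does not occur.
Data center power outage [OR]: Bus A unavailable=not, Bus B down=occurs, Distribution tier 2 lost=not, Standby diesel generator 2 is out=not → at least one input occurs → occurs.

Yes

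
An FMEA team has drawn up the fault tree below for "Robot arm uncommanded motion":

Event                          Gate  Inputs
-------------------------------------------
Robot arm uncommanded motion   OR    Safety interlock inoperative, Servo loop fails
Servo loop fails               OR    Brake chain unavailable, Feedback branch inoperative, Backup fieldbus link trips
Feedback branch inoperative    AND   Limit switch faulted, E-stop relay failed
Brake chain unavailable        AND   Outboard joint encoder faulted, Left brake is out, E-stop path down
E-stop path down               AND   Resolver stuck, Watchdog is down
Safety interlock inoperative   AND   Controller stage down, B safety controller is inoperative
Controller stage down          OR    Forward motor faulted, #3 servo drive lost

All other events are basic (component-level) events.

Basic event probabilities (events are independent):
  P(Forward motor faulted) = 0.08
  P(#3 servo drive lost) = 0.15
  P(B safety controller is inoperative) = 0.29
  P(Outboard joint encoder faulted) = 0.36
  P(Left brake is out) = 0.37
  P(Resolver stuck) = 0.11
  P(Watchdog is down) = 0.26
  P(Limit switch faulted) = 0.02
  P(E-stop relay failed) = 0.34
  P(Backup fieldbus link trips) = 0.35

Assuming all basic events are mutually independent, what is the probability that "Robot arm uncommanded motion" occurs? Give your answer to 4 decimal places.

0.3975

P(Controller stage down) [OR] = 1 − (1−0.08) × (1−0.15) = 0.218000
P(Safety interlock inoperative) [AND] = 0.218000 × 0.29 = 0.063220
P(E-stop path down) [AND] = 0.11 × 0.26 = 0.028600
P(Brake chain unavailable) [AND] = 0.36 × 0.37 × 0.028600 = 0.003810
P(Feedback branch inoperative) [AND] = 0.02 × 0.34 = 0.006800
P(Servo loop fails) [OR] = 1 − (1−0.003810) × (1−0.006800) × (1−0.35) = 0.356880
P(Robot arm uncommanded motion) [OR] = 1 − (1−0.063220) × (1−0.356880) = 0.397538
Rounded to 4 decimal places: P(Robot arm uncommanded motion) ≈ 0.3975.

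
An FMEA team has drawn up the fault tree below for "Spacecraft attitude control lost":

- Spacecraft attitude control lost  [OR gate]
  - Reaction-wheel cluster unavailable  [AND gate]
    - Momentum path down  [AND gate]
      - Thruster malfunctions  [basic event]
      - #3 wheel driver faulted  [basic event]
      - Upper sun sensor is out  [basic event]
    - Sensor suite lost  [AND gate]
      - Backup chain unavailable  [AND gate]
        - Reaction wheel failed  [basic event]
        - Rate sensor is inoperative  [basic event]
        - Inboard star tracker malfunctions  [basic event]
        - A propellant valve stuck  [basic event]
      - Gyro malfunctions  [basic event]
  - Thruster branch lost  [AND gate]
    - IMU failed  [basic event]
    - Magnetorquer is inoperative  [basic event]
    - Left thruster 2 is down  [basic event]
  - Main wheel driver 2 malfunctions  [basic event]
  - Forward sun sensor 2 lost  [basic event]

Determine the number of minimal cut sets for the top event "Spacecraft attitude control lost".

Momentum path down [AND]: one cut set from each child combined → 1 × 1 × 1 = 1 cut set(s).
Backup chain unavailable [AND]: one cut set from each child combined → 1 × 1 × 1 × 1 = 1 cut set(s).
Sensor suite lost [AND]: one cut set from each child combined → 1 × 1 = 1 cut set(s).
Reaction-wheel cluster unavailable [AND]: one cut set from each child combined → 1 × 1 = 1 cut set(s).
Thruster branch lost [AND]: one cut set from each child combined → 1 × 1 × 1 = 1 cut set(s).
Spacecraft attitude control lost [OR]: union of children's cut sets → 4 cut set(s).
Minimal cut sets: {#3 wheel driver faulted, A propellant valve stuck, Gyro malfunctions, Inboard star tracker malfunctions, Rate sensor is inoperative, Reaction wheel failed, Thruster malfunctions, Upper sun sensor is out}; {IMU failed, Left thruster 2 is down, Magnetorquer is inoperative}; {Main wheel driver 2 malfunctions}; {Forward sun sensor 2 lost}.

4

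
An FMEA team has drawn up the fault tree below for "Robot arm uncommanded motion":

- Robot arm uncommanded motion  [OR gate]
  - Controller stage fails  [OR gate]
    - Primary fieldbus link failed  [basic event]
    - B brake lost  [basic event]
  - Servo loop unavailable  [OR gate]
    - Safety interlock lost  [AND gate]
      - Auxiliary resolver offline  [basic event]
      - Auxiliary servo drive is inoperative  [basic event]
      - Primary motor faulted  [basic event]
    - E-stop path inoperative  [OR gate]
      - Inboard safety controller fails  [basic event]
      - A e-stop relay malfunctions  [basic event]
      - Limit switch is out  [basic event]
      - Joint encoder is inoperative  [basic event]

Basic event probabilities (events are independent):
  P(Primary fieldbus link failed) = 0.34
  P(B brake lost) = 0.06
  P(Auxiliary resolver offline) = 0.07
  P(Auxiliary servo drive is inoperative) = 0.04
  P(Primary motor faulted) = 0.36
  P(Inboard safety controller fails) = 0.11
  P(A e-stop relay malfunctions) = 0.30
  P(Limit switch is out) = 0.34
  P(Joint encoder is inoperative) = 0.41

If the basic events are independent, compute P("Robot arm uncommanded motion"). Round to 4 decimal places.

0.8496

P(Controller stage fails) [OR] = 1 − (1−0.34) × (1−0.06) = 0.379600
P(Safety interlock lost) [AND] = 0.07 × 0.04 × 0.36 = 0.001008
P(E-stop path inoperative) [OR] = 1 − (1−0.11) × (1−0.30) × (1−0.34) × (1−0.41) = 0.757404
P(Servo loop unavailable) [OR] = 1 − (1−0.001008) × (1−0.757404) = 0.757649
P(Robot arm uncommanded motion) [OR] = 1 − (1−0.379600) × (1−0.757649) = 0.849645
Rounded to 4 decimal places: P(Robot arm uncommanded motion) ≈ 0.8496.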